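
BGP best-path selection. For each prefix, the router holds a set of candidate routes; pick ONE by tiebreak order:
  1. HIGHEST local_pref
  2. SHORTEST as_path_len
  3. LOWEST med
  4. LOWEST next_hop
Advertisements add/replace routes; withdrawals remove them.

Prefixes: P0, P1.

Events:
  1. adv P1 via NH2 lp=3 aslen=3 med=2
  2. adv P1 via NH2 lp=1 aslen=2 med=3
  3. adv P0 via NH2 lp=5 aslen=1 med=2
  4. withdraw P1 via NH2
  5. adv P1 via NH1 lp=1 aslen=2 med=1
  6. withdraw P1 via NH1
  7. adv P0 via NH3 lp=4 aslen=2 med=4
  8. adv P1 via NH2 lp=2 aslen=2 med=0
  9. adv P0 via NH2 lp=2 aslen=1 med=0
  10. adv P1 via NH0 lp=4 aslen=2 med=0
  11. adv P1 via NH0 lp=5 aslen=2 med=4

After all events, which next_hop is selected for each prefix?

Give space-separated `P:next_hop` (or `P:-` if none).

Op 1: best P0=- P1=NH2
Op 2: best P0=- P1=NH2
Op 3: best P0=NH2 P1=NH2
Op 4: best P0=NH2 P1=-
Op 5: best P0=NH2 P1=NH1
Op 6: best P0=NH2 P1=-
Op 7: best P0=NH2 P1=-
Op 8: best P0=NH2 P1=NH2
Op 9: best P0=NH3 P1=NH2
Op 10: best P0=NH3 P1=NH0
Op 11: best P0=NH3 P1=NH0

Answer: P0:NH3 P1:NH0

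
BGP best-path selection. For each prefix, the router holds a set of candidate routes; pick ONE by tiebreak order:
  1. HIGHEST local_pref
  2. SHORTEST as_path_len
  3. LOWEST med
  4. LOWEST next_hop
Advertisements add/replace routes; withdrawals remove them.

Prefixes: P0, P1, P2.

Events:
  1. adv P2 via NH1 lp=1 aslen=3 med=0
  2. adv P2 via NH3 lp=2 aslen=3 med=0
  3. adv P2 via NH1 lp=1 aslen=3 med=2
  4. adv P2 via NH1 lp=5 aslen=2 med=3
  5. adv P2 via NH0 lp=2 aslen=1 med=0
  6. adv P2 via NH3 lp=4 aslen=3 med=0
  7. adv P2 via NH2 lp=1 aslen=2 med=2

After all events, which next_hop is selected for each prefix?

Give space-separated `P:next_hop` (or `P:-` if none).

Answer: P0:- P1:- P2:NH1

Derivation:
Op 1: best P0=- P1=- P2=NH1
Op 2: best P0=- P1=- P2=NH3
Op 3: best P0=- P1=- P2=NH3
Op 4: best P0=- P1=- P2=NH1
Op 5: best P0=- P1=- P2=NH1
Op 6: best P0=- P1=- P2=NH1
Op 7: best P0=- P1=- P2=NH1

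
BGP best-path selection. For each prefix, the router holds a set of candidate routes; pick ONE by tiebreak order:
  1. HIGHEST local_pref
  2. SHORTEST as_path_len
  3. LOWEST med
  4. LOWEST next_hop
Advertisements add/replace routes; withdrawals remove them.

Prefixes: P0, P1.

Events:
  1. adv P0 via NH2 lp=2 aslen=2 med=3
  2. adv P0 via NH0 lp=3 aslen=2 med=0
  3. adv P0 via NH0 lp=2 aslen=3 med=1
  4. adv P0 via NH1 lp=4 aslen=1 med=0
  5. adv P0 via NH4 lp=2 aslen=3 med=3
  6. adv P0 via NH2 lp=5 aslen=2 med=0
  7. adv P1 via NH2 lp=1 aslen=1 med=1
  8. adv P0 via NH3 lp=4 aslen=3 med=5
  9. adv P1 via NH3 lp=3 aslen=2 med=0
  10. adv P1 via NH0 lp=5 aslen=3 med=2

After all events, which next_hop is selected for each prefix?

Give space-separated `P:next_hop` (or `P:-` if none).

Op 1: best P0=NH2 P1=-
Op 2: best P0=NH0 P1=-
Op 3: best P0=NH2 P1=-
Op 4: best P0=NH1 P1=-
Op 5: best P0=NH1 P1=-
Op 6: best P0=NH2 P1=-
Op 7: best P0=NH2 P1=NH2
Op 8: best P0=NH2 P1=NH2
Op 9: best P0=NH2 P1=NH3
Op 10: best P0=NH2 P1=NH0

Answer: P0:NH2 P1:NH0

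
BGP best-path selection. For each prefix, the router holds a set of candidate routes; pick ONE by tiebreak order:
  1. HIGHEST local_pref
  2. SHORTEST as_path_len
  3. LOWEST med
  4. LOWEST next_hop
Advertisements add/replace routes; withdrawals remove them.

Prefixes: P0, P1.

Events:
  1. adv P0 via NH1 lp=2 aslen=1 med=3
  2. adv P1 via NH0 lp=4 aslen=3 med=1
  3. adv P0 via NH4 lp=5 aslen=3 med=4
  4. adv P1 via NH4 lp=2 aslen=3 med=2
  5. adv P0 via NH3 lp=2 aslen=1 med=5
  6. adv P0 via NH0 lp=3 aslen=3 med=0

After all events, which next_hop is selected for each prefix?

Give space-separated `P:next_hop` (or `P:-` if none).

Op 1: best P0=NH1 P1=-
Op 2: best P0=NH1 P1=NH0
Op 3: best P0=NH4 P1=NH0
Op 4: best P0=NH4 P1=NH0
Op 5: best P0=NH4 P1=NH0
Op 6: best P0=NH4 P1=NH0

Answer: P0:NH4 P1:NH0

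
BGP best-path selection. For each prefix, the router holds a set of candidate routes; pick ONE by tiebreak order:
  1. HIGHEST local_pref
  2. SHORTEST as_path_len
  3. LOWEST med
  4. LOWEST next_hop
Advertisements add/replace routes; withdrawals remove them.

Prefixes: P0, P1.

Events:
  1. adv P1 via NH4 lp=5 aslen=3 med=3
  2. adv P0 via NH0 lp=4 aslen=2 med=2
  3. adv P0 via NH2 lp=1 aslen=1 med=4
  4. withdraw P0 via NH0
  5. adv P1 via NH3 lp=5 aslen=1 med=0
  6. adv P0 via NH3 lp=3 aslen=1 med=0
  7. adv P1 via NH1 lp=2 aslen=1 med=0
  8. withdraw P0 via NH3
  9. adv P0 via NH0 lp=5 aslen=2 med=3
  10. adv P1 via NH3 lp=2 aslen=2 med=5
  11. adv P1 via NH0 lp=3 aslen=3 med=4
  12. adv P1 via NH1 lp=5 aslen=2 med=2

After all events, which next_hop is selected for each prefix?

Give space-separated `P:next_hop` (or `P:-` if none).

Answer: P0:NH0 P1:NH1

Derivation:
Op 1: best P0=- P1=NH4
Op 2: best P0=NH0 P1=NH4
Op 3: best P0=NH0 P1=NH4
Op 4: best P0=NH2 P1=NH4
Op 5: best P0=NH2 P1=NH3
Op 6: best P0=NH3 P1=NH3
Op 7: best P0=NH3 P1=NH3
Op 8: best P0=NH2 P1=NH3
Op 9: best P0=NH0 P1=NH3
Op 10: best P0=NH0 P1=NH4
Op 11: best P0=NH0 P1=NH4
Op 12: best P0=NH0 P1=NH1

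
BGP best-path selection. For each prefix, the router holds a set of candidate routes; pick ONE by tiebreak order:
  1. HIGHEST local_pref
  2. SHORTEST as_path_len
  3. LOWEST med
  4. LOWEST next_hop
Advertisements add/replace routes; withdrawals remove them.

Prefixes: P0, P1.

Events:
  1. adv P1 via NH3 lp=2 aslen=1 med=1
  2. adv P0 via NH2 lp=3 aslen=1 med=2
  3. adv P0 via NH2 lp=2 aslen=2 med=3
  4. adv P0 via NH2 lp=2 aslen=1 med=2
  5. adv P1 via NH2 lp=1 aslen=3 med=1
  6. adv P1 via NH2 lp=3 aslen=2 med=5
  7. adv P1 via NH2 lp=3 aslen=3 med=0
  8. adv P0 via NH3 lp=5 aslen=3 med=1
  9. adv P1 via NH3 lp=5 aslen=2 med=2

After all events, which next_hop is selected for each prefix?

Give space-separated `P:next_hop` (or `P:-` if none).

Op 1: best P0=- P1=NH3
Op 2: best P0=NH2 P1=NH3
Op 3: best P0=NH2 P1=NH3
Op 4: best P0=NH2 P1=NH3
Op 5: best P0=NH2 P1=NH3
Op 6: best P0=NH2 P1=NH2
Op 7: best P0=NH2 P1=NH2
Op 8: best P0=NH3 P1=NH2
Op 9: best P0=NH3 P1=NH3

Answer: P0:NH3 P1:NH3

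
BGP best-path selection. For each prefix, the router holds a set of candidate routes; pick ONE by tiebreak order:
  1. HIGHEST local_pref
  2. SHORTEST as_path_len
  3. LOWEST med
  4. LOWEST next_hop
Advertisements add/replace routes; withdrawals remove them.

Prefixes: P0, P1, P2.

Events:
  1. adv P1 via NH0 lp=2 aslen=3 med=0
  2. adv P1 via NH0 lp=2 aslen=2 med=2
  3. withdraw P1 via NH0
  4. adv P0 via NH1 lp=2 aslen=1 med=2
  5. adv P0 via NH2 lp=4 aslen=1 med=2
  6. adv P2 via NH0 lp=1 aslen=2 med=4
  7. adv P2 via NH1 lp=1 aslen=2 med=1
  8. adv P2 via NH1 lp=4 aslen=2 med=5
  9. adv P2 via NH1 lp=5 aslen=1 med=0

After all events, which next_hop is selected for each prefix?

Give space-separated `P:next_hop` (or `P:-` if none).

Op 1: best P0=- P1=NH0 P2=-
Op 2: best P0=- P1=NH0 P2=-
Op 3: best P0=- P1=- P2=-
Op 4: best P0=NH1 P1=- P2=-
Op 5: best P0=NH2 P1=- P2=-
Op 6: best P0=NH2 P1=- P2=NH0
Op 7: best P0=NH2 P1=- P2=NH1
Op 8: best P0=NH2 P1=- P2=NH1
Op 9: best P0=NH2 P1=- P2=NH1

Answer: P0:NH2 P1:- P2:NH1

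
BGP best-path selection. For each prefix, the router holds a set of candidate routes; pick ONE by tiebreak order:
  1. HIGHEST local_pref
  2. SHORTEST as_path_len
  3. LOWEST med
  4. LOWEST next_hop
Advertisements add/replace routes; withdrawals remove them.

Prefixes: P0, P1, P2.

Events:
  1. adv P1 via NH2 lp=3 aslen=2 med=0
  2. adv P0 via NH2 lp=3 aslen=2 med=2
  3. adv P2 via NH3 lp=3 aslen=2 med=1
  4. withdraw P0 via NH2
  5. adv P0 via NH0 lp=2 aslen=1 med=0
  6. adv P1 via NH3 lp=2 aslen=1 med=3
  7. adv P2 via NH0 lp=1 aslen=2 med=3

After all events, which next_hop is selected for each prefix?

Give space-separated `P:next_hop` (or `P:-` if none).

Answer: P0:NH0 P1:NH2 P2:NH3

Derivation:
Op 1: best P0=- P1=NH2 P2=-
Op 2: best P0=NH2 P1=NH2 P2=-
Op 3: best P0=NH2 P1=NH2 P2=NH3
Op 4: best P0=- P1=NH2 P2=NH3
Op 5: best P0=NH0 P1=NH2 P2=NH3
Op 6: best P0=NH0 P1=NH2 P2=NH3
Op 7: best P0=NH0 P1=NH2 P2=NH3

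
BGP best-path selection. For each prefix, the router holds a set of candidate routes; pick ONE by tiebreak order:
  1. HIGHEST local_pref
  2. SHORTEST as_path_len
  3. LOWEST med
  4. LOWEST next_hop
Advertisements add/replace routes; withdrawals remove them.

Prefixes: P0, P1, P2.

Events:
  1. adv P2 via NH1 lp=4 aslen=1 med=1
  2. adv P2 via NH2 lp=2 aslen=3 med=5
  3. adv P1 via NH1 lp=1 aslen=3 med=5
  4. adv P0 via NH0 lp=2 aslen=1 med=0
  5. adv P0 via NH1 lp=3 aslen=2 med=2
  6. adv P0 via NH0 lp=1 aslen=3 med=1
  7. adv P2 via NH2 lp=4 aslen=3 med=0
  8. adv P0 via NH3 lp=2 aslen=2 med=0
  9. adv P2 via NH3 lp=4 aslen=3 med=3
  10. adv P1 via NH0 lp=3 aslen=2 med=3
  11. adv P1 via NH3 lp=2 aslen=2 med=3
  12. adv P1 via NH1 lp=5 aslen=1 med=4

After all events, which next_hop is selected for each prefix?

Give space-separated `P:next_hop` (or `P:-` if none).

Op 1: best P0=- P1=- P2=NH1
Op 2: best P0=- P1=- P2=NH1
Op 3: best P0=- P1=NH1 P2=NH1
Op 4: best P0=NH0 P1=NH1 P2=NH1
Op 5: best P0=NH1 P1=NH1 P2=NH1
Op 6: best P0=NH1 P1=NH1 P2=NH1
Op 7: best P0=NH1 P1=NH1 P2=NH1
Op 8: best P0=NH1 P1=NH1 P2=NH1
Op 9: best P0=NH1 P1=NH1 P2=NH1
Op 10: best P0=NH1 P1=NH0 P2=NH1
Op 11: best P0=NH1 P1=NH0 P2=NH1
Op 12: best P0=NH1 P1=NH1 P2=NH1

Answer: P0:NH1 P1:NH1 P2:NH1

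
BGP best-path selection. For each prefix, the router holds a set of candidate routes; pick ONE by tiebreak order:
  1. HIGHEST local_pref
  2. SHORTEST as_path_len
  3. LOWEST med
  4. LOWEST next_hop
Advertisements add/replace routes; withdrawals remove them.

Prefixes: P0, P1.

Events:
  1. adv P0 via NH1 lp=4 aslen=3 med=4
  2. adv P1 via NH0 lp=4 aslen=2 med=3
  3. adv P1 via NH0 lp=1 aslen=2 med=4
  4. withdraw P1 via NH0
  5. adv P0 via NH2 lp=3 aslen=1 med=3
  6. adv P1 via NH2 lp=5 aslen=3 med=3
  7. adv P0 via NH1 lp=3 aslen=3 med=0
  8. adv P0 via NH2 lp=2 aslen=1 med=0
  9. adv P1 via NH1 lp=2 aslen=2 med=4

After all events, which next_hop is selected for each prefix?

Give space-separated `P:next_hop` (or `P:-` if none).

Op 1: best P0=NH1 P1=-
Op 2: best P0=NH1 P1=NH0
Op 3: best P0=NH1 P1=NH0
Op 4: best P0=NH1 P1=-
Op 5: best P0=NH1 P1=-
Op 6: best P0=NH1 P1=NH2
Op 7: best P0=NH2 P1=NH2
Op 8: best P0=NH1 P1=NH2
Op 9: best P0=NH1 P1=NH2

Answer: P0:NH1 P1:NH2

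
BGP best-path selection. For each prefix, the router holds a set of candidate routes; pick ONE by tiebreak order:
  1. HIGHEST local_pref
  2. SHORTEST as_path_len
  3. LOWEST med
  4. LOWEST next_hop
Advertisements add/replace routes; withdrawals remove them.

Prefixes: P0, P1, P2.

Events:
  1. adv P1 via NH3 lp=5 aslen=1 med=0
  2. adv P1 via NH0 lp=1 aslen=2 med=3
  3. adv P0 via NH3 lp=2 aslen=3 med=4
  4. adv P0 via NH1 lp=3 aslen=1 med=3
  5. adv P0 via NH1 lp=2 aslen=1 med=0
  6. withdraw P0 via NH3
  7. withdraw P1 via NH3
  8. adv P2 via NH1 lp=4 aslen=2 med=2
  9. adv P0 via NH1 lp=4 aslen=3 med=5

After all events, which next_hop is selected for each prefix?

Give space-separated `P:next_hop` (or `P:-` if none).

Op 1: best P0=- P1=NH3 P2=-
Op 2: best P0=- P1=NH3 P2=-
Op 3: best P0=NH3 P1=NH3 P2=-
Op 4: best P0=NH1 P1=NH3 P2=-
Op 5: best P0=NH1 P1=NH3 P2=-
Op 6: best P0=NH1 P1=NH3 P2=-
Op 7: best P0=NH1 P1=NH0 P2=-
Op 8: best P0=NH1 P1=NH0 P2=NH1
Op 9: best P0=NH1 P1=NH0 P2=NH1

Answer: P0:NH1 P1:NH0 P2:NH1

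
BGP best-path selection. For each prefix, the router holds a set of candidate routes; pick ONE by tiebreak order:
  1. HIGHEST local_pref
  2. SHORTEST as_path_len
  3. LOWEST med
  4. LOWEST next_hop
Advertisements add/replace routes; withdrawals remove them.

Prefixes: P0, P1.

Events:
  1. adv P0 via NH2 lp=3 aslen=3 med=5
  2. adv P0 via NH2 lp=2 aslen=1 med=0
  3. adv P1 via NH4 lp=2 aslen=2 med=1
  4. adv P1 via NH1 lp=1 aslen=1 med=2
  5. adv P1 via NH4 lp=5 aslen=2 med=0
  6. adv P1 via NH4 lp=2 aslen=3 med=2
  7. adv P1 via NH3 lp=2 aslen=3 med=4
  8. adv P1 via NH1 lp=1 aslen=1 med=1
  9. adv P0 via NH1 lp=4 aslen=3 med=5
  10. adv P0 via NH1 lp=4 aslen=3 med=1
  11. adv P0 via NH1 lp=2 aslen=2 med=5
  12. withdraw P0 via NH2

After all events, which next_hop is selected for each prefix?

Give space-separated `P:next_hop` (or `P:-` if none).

Answer: P0:NH1 P1:NH4

Derivation:
Op 1: best P0=NH2 P1=-
Op 2: best P0=NH2 P1=-
Op 3: best P0=NH2 P1=NH4
Op 4: best P0=NH2 P1=NH4
Op 5: best P0=NH2 P1=NH4
Op 6: best P0=NH2 P1=NH4
Op 7: best P0=NH2 P1=NH4
Op 8: best P0=NH2 P1=NH4
Op 9: best P0=NH1 P1=NH4
Op 10: best P0=NH1 P1=NH4
Op 11: best P0=NH2 P1=NH4
Op 12: best P0=NH1 P1=NH4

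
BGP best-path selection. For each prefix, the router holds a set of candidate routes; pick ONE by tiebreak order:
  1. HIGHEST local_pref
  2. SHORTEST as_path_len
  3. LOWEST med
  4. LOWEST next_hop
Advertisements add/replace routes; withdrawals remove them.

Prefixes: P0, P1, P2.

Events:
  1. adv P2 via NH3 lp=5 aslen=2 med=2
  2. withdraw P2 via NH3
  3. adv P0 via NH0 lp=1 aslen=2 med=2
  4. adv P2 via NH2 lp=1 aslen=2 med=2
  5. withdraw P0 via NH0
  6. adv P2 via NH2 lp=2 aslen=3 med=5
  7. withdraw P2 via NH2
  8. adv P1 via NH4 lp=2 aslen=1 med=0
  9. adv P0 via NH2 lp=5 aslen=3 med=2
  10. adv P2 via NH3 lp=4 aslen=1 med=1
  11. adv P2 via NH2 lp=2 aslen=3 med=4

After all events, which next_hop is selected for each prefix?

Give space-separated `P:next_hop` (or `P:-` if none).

Op 1: best P0=- P1=- P2=NH3
Op 2: best P0=- P1=- P2=-
Op 3: best P0=NH0 P1=- P2=-
Op 4: best P0=NH0 P1=- P2=NH2
Op 5: best P0=- P1=- P2=NH2
Op 6: best P0=- P1=- P2=NH2
Op 7: best P0=- P1=- P2=-
Op 8: best P0=- P1=NH4 P2=-
Op 9: best P0=NH2 P1=NH4 P2=-
Op 10: best P0=NH2 P1=NH4 P2=NH3
Op 11: best P0=NH2 P1=NH4 P2=NH3

Answer: P0:NH2 P1:NH4 P2:NH3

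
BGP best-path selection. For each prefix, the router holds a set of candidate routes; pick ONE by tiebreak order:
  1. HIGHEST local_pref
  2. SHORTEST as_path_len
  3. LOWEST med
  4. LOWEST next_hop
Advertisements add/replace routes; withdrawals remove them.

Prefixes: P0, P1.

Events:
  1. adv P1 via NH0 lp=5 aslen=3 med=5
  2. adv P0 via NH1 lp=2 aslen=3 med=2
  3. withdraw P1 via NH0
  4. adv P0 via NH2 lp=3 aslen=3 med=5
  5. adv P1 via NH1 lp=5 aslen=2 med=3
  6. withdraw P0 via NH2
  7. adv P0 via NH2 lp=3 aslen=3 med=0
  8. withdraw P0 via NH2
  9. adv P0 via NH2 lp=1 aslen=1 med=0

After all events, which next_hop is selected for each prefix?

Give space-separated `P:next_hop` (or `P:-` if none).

Answer: P0:NH1 P1:NH1

Derivation:
Op 1: best P0=- P1=NH0
Op 2: best P0=NH1 P1=NH0
Op 3: best P0=NH1 P1=-
Op 4: best P0=NH2 P1=-
Op 5: best P0=NH2 P1=NH1
Op 6: best P0=NH1 P1=NH1
Op 7: best P0=NH2 P1=NH1
Op 8: best P0=NH1 P1=NH1
Op 9: best P0=NH1 P1=NH1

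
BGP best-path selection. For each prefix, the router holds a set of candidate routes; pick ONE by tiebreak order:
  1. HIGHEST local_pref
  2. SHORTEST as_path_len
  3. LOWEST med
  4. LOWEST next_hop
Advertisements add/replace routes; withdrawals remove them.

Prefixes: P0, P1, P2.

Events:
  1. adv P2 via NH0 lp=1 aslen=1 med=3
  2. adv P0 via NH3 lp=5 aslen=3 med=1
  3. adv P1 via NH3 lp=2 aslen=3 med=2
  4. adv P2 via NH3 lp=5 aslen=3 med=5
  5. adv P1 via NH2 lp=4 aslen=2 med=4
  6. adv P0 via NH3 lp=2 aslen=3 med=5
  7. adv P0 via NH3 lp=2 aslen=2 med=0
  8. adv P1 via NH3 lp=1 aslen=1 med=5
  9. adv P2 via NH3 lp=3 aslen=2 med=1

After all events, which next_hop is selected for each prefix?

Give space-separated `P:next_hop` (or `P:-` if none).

Op 1: best P0=- P1=- P2=NH0
Op 2: best P0=NH3 P1=- P2=NH0
Op 3: best P0=NH3 P1=NH3 P2=NH0
Op 4: best P0=NH3 P1=NH3 P2=NH3
Op 5: best P0=NH3 P1=NH2 P2=NH3
Op 6: best P0=NH3 P1=NH2 P2=NH3
Op 7: best P0=NH3 P1=NH2 P2=NH3
Op 8: best P0=NH3 P1=NH2 P2=NH3
Op 9: best P0=NH3 P1=NH2 P2=NH3

Answer: P0:NH3 P1:NH2 P2:NH3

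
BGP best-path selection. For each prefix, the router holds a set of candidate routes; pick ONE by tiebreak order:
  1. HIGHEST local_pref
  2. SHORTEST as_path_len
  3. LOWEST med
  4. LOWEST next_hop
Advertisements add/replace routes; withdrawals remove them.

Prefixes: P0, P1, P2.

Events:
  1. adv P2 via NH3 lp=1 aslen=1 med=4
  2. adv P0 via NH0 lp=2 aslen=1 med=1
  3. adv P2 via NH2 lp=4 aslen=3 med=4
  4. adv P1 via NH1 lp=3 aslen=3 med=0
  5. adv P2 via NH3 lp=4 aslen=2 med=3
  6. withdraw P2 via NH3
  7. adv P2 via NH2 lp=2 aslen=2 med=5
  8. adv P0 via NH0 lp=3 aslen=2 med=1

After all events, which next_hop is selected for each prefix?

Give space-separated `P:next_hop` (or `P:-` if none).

Op 1: best P0=- P1=- P2=NH3
Op 2: best P0=NH0 P1=- P2=NH3
Op 3: best P0=NH0 P1=- P2=NH2
Op 4: best P0=NH0 P1=NH1 P2=NH2
Op 5: best P0=NH0 P1=NH1 P2=NH3
Op 6: best P0=NH0 P1=NH1 P2=NH2
Op 7: best P0=NH0 P1=NH1 P2=NH2
Op 8: best P0=NH0 P1=NH1 P2=NH2

Answer: P0:NH0 P1:NH1 P2:NH2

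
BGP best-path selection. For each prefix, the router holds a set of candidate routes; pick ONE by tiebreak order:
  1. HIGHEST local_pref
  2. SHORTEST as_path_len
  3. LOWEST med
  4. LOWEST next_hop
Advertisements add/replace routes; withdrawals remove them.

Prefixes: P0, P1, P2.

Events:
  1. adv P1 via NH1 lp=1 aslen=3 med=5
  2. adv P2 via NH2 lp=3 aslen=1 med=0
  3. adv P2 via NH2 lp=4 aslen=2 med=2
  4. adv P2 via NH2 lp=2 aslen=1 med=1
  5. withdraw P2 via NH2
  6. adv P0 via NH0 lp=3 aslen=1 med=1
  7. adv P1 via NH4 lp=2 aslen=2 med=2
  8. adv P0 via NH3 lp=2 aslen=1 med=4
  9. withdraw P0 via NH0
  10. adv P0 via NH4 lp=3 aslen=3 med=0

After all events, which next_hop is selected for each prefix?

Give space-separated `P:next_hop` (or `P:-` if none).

Answer: P0:NH4 P1:NH4 P2:-

Derivation:
Op 1: best P0=- P1=NH1 P2=-
Op 2: best P0=- P1=NH1 P2=NH2
Op 3: best P0=- P1=NH1 P2=NH2
Op 4: best P0=- P1=NH1 P2=NH2
Op 5: best P0=- P1=NH1 P2=-
Op 6: best P0=NH0 P1=NH1 P2=-
Op 7: best P0=NH0 P1=NH4 P2=-
Op 8: best P0=NH0 P1=NH4 P2=-
Op 9: best P0=NH3 P1=NH4 P2=-
Op 10: best P0=NH4 P1=NH4 P2=-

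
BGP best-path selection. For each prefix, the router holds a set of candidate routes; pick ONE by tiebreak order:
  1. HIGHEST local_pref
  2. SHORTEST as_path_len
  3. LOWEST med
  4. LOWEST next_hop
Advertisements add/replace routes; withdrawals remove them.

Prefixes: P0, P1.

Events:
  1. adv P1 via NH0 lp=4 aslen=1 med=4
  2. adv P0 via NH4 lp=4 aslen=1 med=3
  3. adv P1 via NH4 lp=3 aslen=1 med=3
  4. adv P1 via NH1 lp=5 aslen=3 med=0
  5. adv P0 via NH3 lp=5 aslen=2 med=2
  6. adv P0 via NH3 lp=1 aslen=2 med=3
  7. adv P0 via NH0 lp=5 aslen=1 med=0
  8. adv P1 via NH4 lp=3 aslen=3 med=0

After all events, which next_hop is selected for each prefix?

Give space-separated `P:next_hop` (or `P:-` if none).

Op 1: best P0=- P1=NH0
Op 2: best P0=NH4 P1=NH0
Op 3: best P0=NH4 P1=NH0
Op 4: best P0=NH4 P1=NH1
Op 5: best P0=NH3 P1=NH1
Op 6: best P0=NH4 P1=NH1
Op 7: best P0=NH0 P1=NH1
Op 8: best P0=NH0 P1=NH1

Answer: P0:NH0 P1:NH1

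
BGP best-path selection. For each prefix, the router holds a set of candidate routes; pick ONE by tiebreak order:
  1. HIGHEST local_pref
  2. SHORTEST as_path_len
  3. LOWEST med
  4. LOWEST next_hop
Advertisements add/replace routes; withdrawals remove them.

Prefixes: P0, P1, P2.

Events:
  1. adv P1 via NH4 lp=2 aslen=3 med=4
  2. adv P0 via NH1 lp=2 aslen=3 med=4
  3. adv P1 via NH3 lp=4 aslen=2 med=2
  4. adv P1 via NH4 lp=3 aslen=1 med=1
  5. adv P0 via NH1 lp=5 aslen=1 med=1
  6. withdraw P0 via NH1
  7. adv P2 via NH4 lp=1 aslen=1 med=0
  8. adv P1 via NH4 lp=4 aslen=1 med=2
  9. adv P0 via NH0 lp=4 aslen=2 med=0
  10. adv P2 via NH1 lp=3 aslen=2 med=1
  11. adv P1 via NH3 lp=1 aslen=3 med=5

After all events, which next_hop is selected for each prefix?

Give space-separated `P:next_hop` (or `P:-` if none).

Answer: P0:NH0 P1:NH4 P2:NH1

Derivation:
Op 1: best P0=- P1=NH4 P2=-
Op 2: best P0=NH1 P1=NH4 P2=-
Op 3: best P0=NH1 P1=NH3 P2=-
Op 4: best P0=NH1 P1=NH3 P2=-
Op 5: best P0=NH1 P1=NH3 P2=-
Op 6: best P0=- P1=NH3 P2=-
Op 7: best P0=- P1=NH3 P2=NH4
Op 8: best P0=- P1=NH4 P2=NH4
Op 9: best P0=NH0 P1=NH4 P2=NH4
Op 10: best P0=NH0 P1=NH4 P2=NH1
Op 11: best P0=NH0 P1=NH4 P2=NH1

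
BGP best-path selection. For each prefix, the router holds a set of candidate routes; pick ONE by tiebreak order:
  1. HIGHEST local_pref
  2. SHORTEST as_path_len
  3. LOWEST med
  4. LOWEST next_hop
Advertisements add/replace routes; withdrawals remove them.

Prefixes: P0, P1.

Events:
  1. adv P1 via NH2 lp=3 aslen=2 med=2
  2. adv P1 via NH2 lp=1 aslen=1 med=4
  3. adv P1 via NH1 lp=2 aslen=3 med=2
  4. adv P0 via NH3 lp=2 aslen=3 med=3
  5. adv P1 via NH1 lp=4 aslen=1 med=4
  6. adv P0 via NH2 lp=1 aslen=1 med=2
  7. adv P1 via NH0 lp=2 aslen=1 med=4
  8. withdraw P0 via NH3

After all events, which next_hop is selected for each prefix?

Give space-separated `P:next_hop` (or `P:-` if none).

Op 1: best P0=- P1=NH2
Op 2: best P0=- P1=NH2
Op 3: best P0=- P1=NH1
Op 4: best P0=NH3 P1=NH1
Op 5: best P0=NH3 P1=NH1
Op 6: best P0=NH3 P1=NH1
Op 7: best P0=NH3 P1=NH1
Op 8: best P0=NH2 P1=NH1

Answer: P0:NH2 P1:NH1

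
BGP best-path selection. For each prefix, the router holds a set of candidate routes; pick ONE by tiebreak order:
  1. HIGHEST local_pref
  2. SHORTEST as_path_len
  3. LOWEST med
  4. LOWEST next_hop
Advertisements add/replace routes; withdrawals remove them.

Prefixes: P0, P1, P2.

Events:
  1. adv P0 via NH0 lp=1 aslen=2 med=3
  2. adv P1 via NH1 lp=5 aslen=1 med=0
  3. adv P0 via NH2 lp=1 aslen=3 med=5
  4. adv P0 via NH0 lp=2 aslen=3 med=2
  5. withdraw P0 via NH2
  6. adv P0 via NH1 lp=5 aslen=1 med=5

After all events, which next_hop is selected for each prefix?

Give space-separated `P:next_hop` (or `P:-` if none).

Answer: P0:NH1 P1:NH1 P2:-

Derivation:
Op 1: best P0=NH0 P1=- P2=-
Op 2: best P0=NH0 P1=NH1 P2=-
Op 3: best P0=NH0 P1=NH1 P2=-
Op 4: best P0=NH0 P1=NH1 P2=-
Op 5: best P0=NH0 P1=NH1 P2=-
Op 6: best P0=NH1 P1=NH1 P2=-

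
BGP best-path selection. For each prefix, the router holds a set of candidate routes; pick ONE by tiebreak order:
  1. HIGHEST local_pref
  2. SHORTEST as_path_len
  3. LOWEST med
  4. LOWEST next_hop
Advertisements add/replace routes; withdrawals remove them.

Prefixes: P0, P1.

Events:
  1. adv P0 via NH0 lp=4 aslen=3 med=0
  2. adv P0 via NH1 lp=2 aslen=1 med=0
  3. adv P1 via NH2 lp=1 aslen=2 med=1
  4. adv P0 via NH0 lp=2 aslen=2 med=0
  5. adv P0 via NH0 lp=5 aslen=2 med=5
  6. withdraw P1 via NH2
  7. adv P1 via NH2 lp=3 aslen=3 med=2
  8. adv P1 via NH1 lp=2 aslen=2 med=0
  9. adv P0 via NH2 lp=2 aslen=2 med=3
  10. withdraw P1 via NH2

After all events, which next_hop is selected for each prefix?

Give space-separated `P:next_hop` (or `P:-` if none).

Op 1: best P0=NH0 P1=-
Op 2: best P0=NH0 P1=-
Op 3: best P0=NH0 P1=NH2
Op 4: best P0=NH1 P1=NH2
Op 5: best P0=NH0 P1=NH2
Op 6: best P0=NH0 P1=-
Op 7: best P0=NH0 P1=NH2
Op 8: best P0=NH0 P1=NH2
Op 9: best P0=NH0 P1=NH2
Op 10: best P0=NH0 P1=NH1

Answer: P0:NH0 P1:NH1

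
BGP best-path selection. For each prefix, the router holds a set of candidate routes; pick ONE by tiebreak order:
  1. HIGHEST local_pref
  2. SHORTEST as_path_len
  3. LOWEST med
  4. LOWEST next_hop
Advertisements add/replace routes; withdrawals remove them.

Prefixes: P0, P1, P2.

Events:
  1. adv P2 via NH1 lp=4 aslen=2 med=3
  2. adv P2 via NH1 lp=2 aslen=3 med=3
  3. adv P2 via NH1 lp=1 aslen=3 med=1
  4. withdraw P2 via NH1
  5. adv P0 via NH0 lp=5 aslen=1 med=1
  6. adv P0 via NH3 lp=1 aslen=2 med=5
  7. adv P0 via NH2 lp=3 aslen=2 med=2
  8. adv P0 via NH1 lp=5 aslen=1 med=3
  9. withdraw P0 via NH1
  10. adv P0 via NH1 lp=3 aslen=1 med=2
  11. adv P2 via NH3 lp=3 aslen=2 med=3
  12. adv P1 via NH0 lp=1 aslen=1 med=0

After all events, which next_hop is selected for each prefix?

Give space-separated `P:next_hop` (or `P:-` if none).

Answer: P0:NH0 P1:NH0 P2:NH3

Derivation:
Op 1: best P0=- P1=- P2=NH1
Op 2: best P0=- P1=- P2=NH1
Op 3: best P0=- P1=- P2=NH1
Op 4: best P0=- P1=- P2=-
Op 5: best P0=NH0 P1=- P2=-
Op 6: best P0=NH0 P1=- P2=-
Op 7: best P0=NH0 P1=- P2=-
Op 8: best P0=NH0 P1=- P2=-
Op 9: best P0=NH0 P1=- P2=-
Op 10: best P0=NH0 P1=- P2=-
Op 11: best P0=NH0 P1=- P2=NH3
Op 12: best P0=NH0 P1=NH0 P2=NH3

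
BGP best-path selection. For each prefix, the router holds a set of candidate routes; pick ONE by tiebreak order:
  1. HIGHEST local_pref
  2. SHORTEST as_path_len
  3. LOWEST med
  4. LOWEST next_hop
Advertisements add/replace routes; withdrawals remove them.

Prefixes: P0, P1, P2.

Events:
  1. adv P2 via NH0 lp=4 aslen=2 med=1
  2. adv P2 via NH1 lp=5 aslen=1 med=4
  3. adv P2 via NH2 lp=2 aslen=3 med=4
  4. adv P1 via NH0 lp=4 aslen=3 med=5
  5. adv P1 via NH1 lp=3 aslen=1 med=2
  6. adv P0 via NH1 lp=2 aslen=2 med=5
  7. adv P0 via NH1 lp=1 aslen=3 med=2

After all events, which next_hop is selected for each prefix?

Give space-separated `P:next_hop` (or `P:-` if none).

Op 1: best P0=- P1=- P2=NH0
Op 2: best P0=- P1=- P2=NH1
Op 3: best P0=- P1=- P2=NH1
Op 4: best P0=- P1=NH0 P2=NH1
Op 5: best P0=- P1=NH0 P2=NH1
Op 6: best P0=NH1 P1=NH0 P2=NH1
Op 7: best P0=NH1 P1=NH0 P2=NH1

Answer: P0:NH1 P1:NH0 P2:NH1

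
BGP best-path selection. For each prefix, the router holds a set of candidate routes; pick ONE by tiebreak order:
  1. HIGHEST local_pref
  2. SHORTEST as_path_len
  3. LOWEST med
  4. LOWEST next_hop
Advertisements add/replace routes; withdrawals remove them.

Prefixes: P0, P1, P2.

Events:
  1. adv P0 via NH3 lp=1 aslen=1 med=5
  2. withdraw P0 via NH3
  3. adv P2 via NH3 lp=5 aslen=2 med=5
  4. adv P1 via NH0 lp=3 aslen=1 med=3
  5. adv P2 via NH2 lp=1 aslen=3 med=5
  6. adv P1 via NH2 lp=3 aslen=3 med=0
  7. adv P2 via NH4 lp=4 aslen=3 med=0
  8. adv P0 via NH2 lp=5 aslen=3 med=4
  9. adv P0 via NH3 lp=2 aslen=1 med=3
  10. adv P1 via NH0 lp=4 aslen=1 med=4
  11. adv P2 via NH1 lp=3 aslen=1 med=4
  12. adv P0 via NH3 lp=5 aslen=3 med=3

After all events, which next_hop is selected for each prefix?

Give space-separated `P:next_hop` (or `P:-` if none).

Answer: P0:NH3 P1:NH0 P2:NH3

Derivation:
Op 1: best P0=NH3 P1=- P2=-
Op 2: best P0=- P1=- P2=-
Op 3: best P0=- P1=- P2=NH3
Op 4: best P0=- P1=NH0 P2=NH3
Op 5: best P0=- P1=NH0 P2=NH3
Op 6: best P0=- P1=NH0 P2=NH3
Op 7: best P0=- P1=NH0 P2=NH3
Op 8: best P0=NH2 P1=NH0 P2=NH3
Op 9: best P0=NH2 P1=NH0 P2=NH3
Op 10: best P0=NH2 P1=NH0 P2=NH3
Op 11: best P0=NH2 P1=NH0 P2=NH3
Op 12: best P0=NH3 P1=NH0 P2=NH3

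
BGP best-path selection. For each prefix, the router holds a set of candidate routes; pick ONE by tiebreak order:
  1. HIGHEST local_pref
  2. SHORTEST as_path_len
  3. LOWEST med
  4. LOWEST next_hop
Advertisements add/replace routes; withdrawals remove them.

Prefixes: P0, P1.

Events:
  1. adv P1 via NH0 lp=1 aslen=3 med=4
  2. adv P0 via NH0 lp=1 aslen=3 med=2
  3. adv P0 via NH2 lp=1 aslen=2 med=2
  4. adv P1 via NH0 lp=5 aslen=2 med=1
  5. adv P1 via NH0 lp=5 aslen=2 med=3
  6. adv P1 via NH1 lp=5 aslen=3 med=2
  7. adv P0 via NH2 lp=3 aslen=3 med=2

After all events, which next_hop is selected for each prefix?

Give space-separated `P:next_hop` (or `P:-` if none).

Op 1: best P0=- P1=NH0
Op 2: best P0=NH0 P1=NH0
Op 3: best P0=NH2 P1=NH0
Op 4: best P0=NH2 P1=NH0
Op 5: best P0=NH2 P1=NH0
Op 6: best P0=NH2 P1=NH0
Op 7: best P0=NH2 P1=NH0

Answer: P0:NH2 P1:NH0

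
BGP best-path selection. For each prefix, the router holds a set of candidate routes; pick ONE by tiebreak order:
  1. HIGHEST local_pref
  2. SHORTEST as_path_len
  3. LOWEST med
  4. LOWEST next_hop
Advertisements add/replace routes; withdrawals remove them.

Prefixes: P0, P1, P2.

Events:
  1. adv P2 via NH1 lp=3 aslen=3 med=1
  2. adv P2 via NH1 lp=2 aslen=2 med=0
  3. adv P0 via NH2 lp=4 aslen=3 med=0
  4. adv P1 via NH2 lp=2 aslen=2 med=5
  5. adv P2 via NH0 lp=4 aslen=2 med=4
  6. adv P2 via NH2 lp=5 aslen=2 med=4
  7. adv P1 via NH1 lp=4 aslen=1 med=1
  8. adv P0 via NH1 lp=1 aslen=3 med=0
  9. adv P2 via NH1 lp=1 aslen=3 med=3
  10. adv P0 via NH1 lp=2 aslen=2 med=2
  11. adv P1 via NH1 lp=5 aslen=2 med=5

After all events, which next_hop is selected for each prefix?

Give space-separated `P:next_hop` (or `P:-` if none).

Answer: P0:NH2 P1:NH1 P2:NH2

Derivation:
Op 1: best P0=- P1=- P2=NH1
Op 2: best P0=- P1=- P2=NH1
Op 3: best P0=NH2 P1=- P2=NH1
Op 4: best P0=NH2 P1=NH2 P2=NH1
Op 5: best P0=NH2 P1=NH2 P2=NH0
Op 6: best P0=NH2 P1=NH2 P2=NH2
Op 7: best P0=NH2 P1=NH1 P2=NH2
Op 8: best P0=NH2 P1=NH1 P2=NH2
Op 9: best P0=NH2 P1=NH1 P2=NH2
Op 10: best P0=NH2 P1=NH1 P2=NH2
Op 11: best P0=NH2 P1=NH1 P2=NH2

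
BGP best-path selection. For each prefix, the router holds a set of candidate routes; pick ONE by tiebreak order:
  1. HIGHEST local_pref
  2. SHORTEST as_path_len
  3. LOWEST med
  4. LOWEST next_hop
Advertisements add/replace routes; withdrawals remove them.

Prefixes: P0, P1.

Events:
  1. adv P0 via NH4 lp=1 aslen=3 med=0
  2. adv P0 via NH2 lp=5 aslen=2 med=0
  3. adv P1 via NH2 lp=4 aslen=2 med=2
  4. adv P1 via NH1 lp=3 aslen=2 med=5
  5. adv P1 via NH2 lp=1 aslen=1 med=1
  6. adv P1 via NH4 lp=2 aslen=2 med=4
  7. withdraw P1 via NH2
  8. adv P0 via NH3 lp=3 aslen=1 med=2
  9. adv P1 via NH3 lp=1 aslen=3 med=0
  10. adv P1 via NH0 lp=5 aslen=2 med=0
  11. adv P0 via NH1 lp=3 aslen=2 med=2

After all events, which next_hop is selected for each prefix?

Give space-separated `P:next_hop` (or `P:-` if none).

Op 1: best P0=NH4 P1=-
Op 2: best P0=NH2 P1=-
Op 3: best P0=NH2 P1=NH2
Op 4: best P0=NH2 P1=NH2
Op 5: best P0=NH2 P1=NH1
Op 6: best P0=NH2 P1=NH1
Op 7: best P0=NH2 P1=NH1
Op 8: best P0=NH2 P1=NH1
Op 9: best P0=NH2 P1=NH1
Op 10: best P0=NH2 P1=NH0
Op 11: best P0=NH2 P1=NH0

Answer: P0:NH2 P1:NH0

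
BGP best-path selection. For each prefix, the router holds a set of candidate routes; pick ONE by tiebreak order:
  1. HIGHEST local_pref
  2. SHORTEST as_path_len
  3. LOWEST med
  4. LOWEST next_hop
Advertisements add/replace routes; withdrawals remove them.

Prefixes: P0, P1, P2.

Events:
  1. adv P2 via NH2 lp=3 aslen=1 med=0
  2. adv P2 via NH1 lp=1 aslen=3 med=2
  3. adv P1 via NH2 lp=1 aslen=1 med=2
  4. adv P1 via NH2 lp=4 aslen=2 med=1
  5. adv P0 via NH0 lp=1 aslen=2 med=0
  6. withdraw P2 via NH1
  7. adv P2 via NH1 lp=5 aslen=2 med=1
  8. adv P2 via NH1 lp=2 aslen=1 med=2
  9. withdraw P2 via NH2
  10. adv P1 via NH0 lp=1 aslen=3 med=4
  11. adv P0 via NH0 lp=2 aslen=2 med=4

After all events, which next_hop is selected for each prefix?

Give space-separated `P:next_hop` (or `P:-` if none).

Op 1: best P0=- P1=- P2=NH2
Op 2: best P0=- P1=- P2=NH2
Op 3: best P0=- P1=NH2 P2=NH2
Op 4: best P0=- P1=NH2 P2=NH2
Op 5: best P0=NH0 P1=NH2 P2=NH2
Op 6: best P0=NH0 P1=NH2 P2=NH2
Op 7: best P0=NH0 P1=NH2 P2=NH1
Op 8: best P0=NH0 P1=NH2 P2=NH2
Op 9: best P0=NH0 P1=NH2 P2=NH1
Op 10: best P0=NH0 P1=NH2 P2=NH1
Op 11: best P0=NH0 P1=NH2 P2=NH1

Answer: P0:NH0 P1:NH2 P2:NH1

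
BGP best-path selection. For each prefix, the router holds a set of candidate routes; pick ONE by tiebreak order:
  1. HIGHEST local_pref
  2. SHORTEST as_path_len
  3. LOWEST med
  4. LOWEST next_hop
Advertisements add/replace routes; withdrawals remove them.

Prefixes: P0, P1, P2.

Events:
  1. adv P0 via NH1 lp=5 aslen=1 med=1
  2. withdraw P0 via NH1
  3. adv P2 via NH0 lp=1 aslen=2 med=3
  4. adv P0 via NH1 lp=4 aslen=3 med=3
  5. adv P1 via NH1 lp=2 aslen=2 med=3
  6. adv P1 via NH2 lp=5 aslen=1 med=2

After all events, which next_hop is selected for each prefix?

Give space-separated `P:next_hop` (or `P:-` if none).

Op 1: best P0=NH1 P1=- P2=-
Op 2: best P0=- P1=- P2=-
Op 3: best P0=- P1=- P2=NH0
Op 4: best P0=NH1 P1=- P2=NH0
Op 5: best P0=NH1 P1=NH1 P2=NH0
Op 6: best P0=NH1 P1=NH2 P2=NH0

Answer: P0:NH1 P1:NH2 P2:NH0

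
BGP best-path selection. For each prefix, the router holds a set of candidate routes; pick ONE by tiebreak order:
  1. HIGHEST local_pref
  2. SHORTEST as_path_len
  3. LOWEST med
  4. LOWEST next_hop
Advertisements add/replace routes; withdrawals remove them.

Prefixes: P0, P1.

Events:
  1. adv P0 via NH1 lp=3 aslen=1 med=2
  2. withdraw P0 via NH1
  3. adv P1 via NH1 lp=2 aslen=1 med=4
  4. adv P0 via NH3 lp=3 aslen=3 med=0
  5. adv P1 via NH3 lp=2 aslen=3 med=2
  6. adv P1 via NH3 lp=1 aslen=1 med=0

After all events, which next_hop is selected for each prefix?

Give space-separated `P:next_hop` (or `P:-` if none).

Answer: P0:NH3 P1:NH1

Derivation:
Op 1: best P0=NH1 P1=-
Op 2: best P0=- P1=-
Op 3: best P0=- P1=NH1
Op 4: best P0=NH3 P1=NH1
Op 5: best P0=NH3 P1=NH1
Op 6: best P0=NH3 P1=NH1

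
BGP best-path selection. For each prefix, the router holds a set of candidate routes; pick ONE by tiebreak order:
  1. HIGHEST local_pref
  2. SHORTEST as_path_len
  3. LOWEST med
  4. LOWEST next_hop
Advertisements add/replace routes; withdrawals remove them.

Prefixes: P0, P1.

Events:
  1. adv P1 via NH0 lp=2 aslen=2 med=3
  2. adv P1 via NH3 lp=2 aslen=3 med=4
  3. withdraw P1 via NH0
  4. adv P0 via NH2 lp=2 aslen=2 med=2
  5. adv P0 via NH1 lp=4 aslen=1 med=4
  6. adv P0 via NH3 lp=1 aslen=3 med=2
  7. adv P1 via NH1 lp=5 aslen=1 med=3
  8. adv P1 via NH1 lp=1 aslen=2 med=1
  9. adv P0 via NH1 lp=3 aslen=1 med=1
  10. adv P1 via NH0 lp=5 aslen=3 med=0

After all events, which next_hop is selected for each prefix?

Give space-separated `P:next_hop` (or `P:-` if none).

Op 1: best P0=- P1=NH0
Op 2: best P0=- P1=NH0
Op 3: best P0=- P1=NH3
Op 4: best P0=NH2 P1=NH3
Op 5: best P0=NH1 P1=NH3
Op 6: best P0=NH1 P1=NH3
Op 7: best P0=NH1 P1=NH1
Op 8: best P0=NH1 P1=NH3
Op 9: best P0=NH1 P1=NH3
Op 10: best P0=NH1 P1=NH0

Answer: P0:NH1 P1:NH0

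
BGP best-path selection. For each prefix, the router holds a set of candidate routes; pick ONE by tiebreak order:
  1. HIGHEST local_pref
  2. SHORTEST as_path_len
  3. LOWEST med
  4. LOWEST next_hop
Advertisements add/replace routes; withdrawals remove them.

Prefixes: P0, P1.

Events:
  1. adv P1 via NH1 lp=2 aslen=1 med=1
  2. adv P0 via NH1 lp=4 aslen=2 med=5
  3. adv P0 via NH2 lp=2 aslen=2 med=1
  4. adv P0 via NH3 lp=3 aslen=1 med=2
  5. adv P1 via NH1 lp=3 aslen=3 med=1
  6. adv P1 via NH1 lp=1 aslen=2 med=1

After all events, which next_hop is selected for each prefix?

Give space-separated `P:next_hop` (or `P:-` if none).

Op 1: best P0=- P1=NH1
Op 2: best P0=NH1 P1=NH1
Op 3: best P0=NH1 P1=NH1
Op 4: best P0=NH1 P1=NH1
Op 5: best P0=NH1 P1=NH1
Op 6: best P0=NH1 P1=NH1

Answer: P0:NH1 P1:NH1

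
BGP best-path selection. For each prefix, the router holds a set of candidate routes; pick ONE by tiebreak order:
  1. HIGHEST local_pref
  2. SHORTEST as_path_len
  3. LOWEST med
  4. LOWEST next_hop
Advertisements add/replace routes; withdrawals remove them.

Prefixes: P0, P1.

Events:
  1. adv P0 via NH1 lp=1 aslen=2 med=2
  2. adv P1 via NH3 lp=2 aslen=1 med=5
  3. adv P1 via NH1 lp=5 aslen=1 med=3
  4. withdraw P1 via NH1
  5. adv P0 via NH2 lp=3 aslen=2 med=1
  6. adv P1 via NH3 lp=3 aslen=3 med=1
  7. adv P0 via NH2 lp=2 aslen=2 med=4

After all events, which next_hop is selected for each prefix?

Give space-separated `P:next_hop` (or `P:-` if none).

Op 1: best P0=NH1 P1=-
Op 2: best P0=NH1 P1=NH3
Op 3: best P0=NH1 P1=NH1
Op 4: best P0=NH1 P1=NH3
Op 5: best P0=NH2 P1=NH3
Op 6: best P0=NH2 P1=NH3
Op 7: best P0=NH2 P1=NH3

Answer: P0:NH2 P1:NH3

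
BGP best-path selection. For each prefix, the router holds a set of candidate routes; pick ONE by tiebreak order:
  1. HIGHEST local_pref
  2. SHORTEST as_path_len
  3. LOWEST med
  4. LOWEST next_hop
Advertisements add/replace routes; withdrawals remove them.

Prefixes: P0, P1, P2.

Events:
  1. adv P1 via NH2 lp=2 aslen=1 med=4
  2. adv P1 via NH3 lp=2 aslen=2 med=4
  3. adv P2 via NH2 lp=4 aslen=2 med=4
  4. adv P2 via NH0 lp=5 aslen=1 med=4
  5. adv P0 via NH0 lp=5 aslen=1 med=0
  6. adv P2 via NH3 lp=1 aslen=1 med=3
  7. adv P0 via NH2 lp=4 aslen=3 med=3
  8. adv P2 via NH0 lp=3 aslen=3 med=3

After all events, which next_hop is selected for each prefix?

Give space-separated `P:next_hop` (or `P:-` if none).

Answer: P0:NH0 P1:NH2 P2:NH2

Derivation:
Op 1: best P0=- P1=NH2 P2=-
Op 2: best P0=- P1=NH2 P2=-
Op 3: best P0=- P1=NH2 P2=NH2
Op 4: best P0=- P1=NH2 P2=NH0
Op 5: best P0=NH0 P1=NH2 P2=NH0
Op 6: best P0=NH0 P1=NH2 P2=NH0
Op 7: best P0=NH0 P1=NH2 P2=NH0
Op 8: best P0=NH0 P1=NH2 P2=NH2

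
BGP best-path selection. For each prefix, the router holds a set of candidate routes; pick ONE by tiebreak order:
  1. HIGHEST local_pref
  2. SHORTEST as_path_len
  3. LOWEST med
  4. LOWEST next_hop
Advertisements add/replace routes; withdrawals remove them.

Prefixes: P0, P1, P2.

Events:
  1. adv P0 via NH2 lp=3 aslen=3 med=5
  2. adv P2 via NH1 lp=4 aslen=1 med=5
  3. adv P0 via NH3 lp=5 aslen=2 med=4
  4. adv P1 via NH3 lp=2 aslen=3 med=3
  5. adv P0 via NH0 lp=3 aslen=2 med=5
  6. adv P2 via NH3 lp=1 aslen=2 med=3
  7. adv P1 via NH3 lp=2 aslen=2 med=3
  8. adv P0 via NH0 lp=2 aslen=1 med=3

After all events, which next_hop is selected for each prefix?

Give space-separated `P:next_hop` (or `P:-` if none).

Op 1: best P0=NH2 P1=- P2=-
Op 2: best P0=NH2 P1=- P2=NH1
Op 3: best P0=NH3 P1=- P2=NH1
Op 4: best P0=NH3 P1=NH3 P2=NH1
Op 5: best P0=NH3 P1=NH3 P2=NH1
Op 6: best P0=NH3 P1=NH3 P2=NH1
Op 7: best P0=NH3 P1=NH3 P2=NH1
Op 8: best P0=NH3 P1=NH3 P2=NH1

Answer: P0:NH3 P1:NH3 P2:NH1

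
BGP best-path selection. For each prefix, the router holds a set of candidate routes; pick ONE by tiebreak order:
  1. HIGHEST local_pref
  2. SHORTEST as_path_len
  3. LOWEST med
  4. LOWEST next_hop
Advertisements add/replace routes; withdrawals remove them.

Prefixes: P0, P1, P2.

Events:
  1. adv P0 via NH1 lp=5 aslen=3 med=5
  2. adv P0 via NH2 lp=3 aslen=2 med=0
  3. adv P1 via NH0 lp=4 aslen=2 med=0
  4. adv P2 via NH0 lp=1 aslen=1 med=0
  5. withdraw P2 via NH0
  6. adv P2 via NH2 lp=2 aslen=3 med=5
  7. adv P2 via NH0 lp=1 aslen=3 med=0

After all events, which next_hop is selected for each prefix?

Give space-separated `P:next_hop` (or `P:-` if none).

Op 1: best P0=NH1 P1=- P2=-
Op 2: best P0=NH1 P1=- P2=-
Op 3: best P0=NH1 P1=NH0 P2=-
Op 4: best P0=NH1 P1=NH0 P2=NH0
Op 5: best P0=NH1 P1=NH0 P2=-
Op 6: best P0=NH1 P1=NH0 P2=NH2
Op 7: best P0=NH1 P1=NH0 P2=NH2

Answer: P0:NH1 P1:NH0 P2:NH2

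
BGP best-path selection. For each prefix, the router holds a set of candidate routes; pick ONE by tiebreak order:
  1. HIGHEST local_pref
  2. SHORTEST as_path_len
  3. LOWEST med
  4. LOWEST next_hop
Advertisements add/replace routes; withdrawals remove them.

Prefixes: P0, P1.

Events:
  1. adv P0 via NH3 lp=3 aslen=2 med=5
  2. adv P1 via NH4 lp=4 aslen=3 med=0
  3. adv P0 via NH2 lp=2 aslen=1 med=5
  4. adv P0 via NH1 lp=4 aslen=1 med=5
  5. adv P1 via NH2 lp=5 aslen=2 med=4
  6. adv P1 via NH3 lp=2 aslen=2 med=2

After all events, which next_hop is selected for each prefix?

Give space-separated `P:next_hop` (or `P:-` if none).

Op 1: best P0=NH3 P1=-
Op 2: best P0=NH3 P1=NH4
Op 3: best P0=NH3 P1=NH4
Op 4: best P0=NH1 P1=NH4
Op 5: best P0=NH1 P1=NH2
Op 6: best P0=NH1 P1=NH2

Answer: P0:NH1 P1:NH2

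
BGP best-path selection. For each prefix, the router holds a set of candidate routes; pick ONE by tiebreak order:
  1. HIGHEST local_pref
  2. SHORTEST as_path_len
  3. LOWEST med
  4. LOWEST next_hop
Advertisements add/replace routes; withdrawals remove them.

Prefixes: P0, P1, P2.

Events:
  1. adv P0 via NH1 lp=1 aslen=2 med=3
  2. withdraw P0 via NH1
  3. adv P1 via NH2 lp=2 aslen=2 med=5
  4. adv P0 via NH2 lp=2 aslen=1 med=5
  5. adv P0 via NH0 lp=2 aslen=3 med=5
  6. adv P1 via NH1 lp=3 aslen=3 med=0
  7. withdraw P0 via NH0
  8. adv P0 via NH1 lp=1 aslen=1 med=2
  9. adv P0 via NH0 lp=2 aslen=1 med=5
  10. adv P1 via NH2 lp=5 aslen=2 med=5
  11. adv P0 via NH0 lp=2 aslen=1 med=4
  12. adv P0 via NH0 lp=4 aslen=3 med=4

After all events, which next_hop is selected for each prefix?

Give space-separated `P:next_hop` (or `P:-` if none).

Answer: P0:NH0 P1:NH2 P2:-

Derivation:
Op 1: best P0=NH1 P1=- P2=-
Op 2: best P0=- P1=- P2=-
Op 3: best P0=- P1=NH2 P2=-
Op 4: best P0=NH2 P1=NH2 P2=-
Op 5: best P0=NH2 P1=NH2 P2=-
Op 6: best P0=NH2 P1=NH1 P2=-
Op 7: best P0=NH2 P1=NH1 P2=-
Op 8: best P0=NH2 P1=NH1 P2=-
Op 9: best P0=NH0 P1=NH1 P2=-
Op 10: best P0=NH0 P1=NH2 P2=-
Op 11: best P0=NH0 P1=NH2 P2=-
Op 12: best P0=NH0 P1=NH2 P2=-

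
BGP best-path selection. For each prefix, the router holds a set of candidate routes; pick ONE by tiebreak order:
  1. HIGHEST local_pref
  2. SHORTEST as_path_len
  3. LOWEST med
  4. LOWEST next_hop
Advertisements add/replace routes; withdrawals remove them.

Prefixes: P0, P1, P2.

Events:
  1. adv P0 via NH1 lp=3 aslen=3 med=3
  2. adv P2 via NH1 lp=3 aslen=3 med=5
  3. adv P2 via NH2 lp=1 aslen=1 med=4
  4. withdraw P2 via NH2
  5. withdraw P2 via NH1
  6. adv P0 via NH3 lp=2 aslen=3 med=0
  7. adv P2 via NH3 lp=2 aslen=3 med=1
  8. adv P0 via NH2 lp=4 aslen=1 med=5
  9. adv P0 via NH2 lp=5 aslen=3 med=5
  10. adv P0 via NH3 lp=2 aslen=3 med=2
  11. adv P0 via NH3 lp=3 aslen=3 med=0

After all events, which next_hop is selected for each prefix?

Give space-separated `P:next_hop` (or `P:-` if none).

Answer: P0:NH2 P1:- P2:NH3

Derivation:
Op 1: best P0=NH1 P1=- P2=-
Op 2: best P0=NH1 P1=- P2=NH1
Op 3: best P0=NH1 P1=- P2=NH1
Op 4: best P0=NH1 P1=- P2=NH1
Op 5: best P0=NH1 P1=- P2=-
Op 6: best P0=NH1 P1=- P2=-
Op 7: best P0=NH1 P1=- P2=NH3
Op 8: best P0=NH2 P1=- P2=NH3
Op 9: best P0=NH2 P1=- P2=NH3
Op 10: best P0=NH2 P1=- P2=NH3
Op 11: best P0=NH2 P1=- P2=NH3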